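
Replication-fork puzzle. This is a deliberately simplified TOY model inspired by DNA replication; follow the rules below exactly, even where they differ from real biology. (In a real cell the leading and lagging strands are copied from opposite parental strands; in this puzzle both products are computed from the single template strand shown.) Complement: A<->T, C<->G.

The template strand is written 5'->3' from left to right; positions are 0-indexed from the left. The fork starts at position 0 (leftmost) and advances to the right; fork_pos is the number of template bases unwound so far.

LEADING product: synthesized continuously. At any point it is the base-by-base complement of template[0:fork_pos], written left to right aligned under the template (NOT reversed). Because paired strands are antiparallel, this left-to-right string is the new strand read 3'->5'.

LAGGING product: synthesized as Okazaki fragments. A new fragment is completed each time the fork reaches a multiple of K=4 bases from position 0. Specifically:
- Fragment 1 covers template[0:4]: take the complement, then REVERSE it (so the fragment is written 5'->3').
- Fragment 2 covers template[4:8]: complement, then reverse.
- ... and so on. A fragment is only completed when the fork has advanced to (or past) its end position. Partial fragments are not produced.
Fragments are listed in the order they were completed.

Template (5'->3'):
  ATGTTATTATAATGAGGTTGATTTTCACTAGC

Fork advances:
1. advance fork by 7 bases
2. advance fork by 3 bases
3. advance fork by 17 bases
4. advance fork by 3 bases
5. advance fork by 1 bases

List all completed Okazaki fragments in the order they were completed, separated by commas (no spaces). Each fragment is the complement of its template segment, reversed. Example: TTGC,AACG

Step 1: advance 7 -> fork_pos = 0 + 7 = 7. Reached multiple(s) of 4: 4 -> fragment 1 completed (1 total).
Step 2: advance 3 -> fork_pos = 7 + 3 = 10. Reached multiple(s) of 4: 8 -> fragment 2 completed (2 total).
Step 3: advance 17 -> fork_pos = 10 + 17 = 27. Reached multiple(s) of 4: 12, 16, 20, 24 -> fragments 3-6 completed (6 total).
Step 4: advance 3 -> fork_pos = 27 + 3 = 30. Reached multiple(s) of 4: 28 -> fragment 7 completed (7 total).
Step 5: advance 1 -> fork_pos = 30 + 1 = 31. Next multiple of 4 is 32 (not reached); still 7 fragment(s).
Final fork_pos = 31, so 7 fragment(s) are complete. Build each: template segment -> complement -> reverse.
Fragment 1: template[0:4] = ATGT -> complement TACA -> reversed ACAT
Fragment 2: template[4:8] = TATT -> complement ATAA -> reversed AATA
Fragment 3: template[8:12] = ATAA -> complement TATT -> reversed TTAT
Fragment 4: template[12:16] = TGAG -> complement ACTC -> reversed CTCA
Fragment 5: template[16:20] = GTTG -> complement CAAC -> reversed CAAC
Fragment 6: template[20:24] = ATTT -> complement TAAA -> reversed AAAT
Fragment 7: template[24:28] = TCAC -> complement AGTG -> reversed GTGA

Answer: ACAT,AATA,TTAT,CTCA,CAAC,AAAT,GTGA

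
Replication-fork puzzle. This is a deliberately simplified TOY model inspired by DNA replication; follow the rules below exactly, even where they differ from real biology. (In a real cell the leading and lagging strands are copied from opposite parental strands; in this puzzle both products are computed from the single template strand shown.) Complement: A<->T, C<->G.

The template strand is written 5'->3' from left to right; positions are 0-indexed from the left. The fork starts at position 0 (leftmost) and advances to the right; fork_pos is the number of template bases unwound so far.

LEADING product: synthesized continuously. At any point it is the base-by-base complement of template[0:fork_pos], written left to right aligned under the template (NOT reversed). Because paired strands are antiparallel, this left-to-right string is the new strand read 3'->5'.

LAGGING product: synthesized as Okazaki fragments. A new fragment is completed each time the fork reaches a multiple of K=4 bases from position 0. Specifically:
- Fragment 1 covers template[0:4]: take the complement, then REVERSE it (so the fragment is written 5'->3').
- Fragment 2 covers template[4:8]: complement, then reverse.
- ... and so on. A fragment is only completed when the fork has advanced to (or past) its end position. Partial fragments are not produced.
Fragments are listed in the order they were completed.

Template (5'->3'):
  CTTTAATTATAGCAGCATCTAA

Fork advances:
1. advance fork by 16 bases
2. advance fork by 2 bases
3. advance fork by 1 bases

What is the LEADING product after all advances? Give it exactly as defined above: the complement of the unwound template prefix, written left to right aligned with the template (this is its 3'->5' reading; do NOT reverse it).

Step 1: advance 16 -> fork_pos = 0 + 16 = 16.
Step 2: advance 2 -> fork_pos = 16 + 2 = 18.
Step 3: advance 1 -> fork_pos = 18 + 1 = 19.
Unwound prefix: template[0:19] = CTTTAATTATAGCAGCATC
Complement it base by base (A<->T, C<->G), keeping left-to-right order:
  [0:5] CTTTA -> GAAAT
  [5:10] ATTAT -> TAATA
  [10:15] AGCAG -> TCGTC
  [15:19] CATC -> GTAG
Concatenate: GAAATTAATATCGTCGTAG (length 19; written aligned with the template, i.e. 3'->5').

Answer: GAAATTAATATCGTCGTAG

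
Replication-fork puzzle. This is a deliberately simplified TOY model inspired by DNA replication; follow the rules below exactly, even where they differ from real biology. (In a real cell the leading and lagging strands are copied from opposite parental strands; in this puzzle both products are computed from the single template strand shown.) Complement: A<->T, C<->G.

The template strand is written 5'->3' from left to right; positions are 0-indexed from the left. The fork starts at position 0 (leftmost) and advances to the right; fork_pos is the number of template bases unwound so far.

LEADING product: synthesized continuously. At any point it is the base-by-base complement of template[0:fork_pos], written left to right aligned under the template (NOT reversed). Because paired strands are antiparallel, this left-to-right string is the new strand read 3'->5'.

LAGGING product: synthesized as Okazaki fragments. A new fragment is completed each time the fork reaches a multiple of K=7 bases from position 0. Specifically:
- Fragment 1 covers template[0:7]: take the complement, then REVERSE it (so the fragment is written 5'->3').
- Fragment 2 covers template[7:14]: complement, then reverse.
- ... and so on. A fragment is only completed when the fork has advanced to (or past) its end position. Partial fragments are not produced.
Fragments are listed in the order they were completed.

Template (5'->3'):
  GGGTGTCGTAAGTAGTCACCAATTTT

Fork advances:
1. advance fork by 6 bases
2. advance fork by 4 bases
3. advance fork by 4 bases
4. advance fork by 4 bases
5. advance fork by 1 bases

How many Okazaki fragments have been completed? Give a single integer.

Step 1: advance 6 -> fork_pos = 0 + 6 = 6. Next multiple of 7 is 7 (not reached); still 0 fragment(s).
Step 2: advance 4 -> fork_pos = 6 + 4 = 10. Reached multiple(s) of 7: 7 -> fragment 1 completed (1 total).
Step 3: advance 4 -> fork_pos = 10 + 4 = 14. Reached multiple(s) of 7: 14 -> fragment 2 completed (2 total).
Step 4: advance 4 -> fork_pos = 14 + 4 = 18. Next multiple of 7 is 21 (not reached); still 2 fragment(s).
Step 5: advance 1 -> fork_pos = 18 + 1 = 19. Next multiple of 7 is 21 (not reached); still 2 fragment(s).
Check: final fork_pos = 19; the multiples of 7 that are <= 19 are 7..14 -> 19 // 7 = 2 completed fragment(s).

Answer: 2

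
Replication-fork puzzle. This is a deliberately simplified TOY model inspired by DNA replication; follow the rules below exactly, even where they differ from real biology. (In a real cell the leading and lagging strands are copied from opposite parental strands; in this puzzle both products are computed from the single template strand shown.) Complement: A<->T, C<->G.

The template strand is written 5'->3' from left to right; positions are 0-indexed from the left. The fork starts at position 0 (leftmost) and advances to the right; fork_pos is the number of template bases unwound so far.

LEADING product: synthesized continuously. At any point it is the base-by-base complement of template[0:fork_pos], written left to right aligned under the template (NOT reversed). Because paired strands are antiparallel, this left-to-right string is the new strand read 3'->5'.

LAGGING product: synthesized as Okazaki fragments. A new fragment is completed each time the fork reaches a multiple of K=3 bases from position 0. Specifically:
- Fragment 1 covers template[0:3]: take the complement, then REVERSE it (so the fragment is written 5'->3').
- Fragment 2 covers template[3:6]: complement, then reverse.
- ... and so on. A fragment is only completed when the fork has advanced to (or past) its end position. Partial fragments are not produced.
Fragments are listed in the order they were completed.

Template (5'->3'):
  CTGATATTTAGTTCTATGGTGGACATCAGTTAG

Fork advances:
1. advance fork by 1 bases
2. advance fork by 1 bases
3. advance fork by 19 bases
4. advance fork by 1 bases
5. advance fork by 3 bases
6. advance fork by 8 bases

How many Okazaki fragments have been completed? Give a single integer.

Step 1: advance 1 -> fork_pos = 0 + 1 = 1. Next multiple of 3 is 3 (not reached); still 0 fragment(s).
Step 2: advance 1 -> fork_pos = 1 + 1 = 2. Next multiple of 3 is 3 (not reached); still 0 fragment(s).
Step 3: advance 19 -> fork_pos = 2 + 19 = 21. Reached multiple(s) of 3: 3, 6, 9, 12, 15, 18, 21 -> fragments 1-7 completed (7 total).
Step 4: advance 1 -> fork_pos = 21 + 1 = 22. Next multiple of 3 is 24 (not reached); still 7 fragment(s).
Step 5: advance 3 -> fork_pos = 22 + 3 = 25. Reached multiple(s) of 3: 24 -> fragment 8 completed (8 total).
Step 6: advance 8 -> fork_pos = 25 + 8 = 33. Reached multiple(s) of 3: 27, 30, 33 -> fragments 9-11 completed (11 total).
Check: final fork_pos = 33; the multiples of 3 that are <= 33 are 3..33 -> 33 // 3 = 11 completed fragment(s).

Answer: 11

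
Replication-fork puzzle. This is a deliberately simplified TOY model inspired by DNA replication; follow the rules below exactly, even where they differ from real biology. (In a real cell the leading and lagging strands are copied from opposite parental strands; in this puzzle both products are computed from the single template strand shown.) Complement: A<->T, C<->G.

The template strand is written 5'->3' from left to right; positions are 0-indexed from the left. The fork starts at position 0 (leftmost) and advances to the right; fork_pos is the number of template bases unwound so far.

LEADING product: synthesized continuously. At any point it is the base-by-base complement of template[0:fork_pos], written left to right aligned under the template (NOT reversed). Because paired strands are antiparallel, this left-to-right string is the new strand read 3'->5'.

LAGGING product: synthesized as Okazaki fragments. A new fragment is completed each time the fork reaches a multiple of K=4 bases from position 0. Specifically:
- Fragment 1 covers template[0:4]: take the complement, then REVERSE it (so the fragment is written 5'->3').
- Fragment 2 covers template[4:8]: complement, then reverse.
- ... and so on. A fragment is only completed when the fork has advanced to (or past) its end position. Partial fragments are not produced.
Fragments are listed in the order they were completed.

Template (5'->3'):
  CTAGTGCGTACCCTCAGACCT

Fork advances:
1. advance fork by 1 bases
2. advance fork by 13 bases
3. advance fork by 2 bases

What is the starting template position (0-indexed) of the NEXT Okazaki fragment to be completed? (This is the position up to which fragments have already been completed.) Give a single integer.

Step 1: advance 1 -> fork_pos = 0 + 1 = 1. Next multiple of 4 is 4 (not reached); still 0 fragment(s).
Step 2: advance 13 -> fork_pos = 1 + 13 = 14. Reached multiple(s) of 4: 4, 8, 12 -> fragments 1-3 completed (3 total).
Step 3: advance 2 -> fork_pos = 14 + 2 = 16. Reached multiple(s) of 4: 16 -> fragment 4 completed (4 total).
4 fragment(s) completed, covering template[0:16] (4 x 4 = 16). The next fragment, fragment 5, covers template[16:20], so it starts at position 16.

Answer: 16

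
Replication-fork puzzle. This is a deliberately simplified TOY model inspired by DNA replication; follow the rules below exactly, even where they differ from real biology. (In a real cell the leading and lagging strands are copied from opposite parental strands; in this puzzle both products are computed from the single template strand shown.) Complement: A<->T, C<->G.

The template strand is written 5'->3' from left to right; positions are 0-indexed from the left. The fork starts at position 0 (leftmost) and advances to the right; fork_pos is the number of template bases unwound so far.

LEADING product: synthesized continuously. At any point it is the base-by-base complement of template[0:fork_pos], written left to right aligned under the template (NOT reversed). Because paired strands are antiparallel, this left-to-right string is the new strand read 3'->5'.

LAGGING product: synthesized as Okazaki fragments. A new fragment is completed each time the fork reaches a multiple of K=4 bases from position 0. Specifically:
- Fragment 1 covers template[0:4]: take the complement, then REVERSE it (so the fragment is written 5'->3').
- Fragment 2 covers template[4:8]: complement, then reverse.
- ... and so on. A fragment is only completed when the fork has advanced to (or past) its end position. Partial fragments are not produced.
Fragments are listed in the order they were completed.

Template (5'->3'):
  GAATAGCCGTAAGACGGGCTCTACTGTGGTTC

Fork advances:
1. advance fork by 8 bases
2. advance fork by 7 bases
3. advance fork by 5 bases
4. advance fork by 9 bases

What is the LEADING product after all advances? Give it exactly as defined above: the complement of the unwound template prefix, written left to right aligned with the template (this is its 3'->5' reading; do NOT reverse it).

Step 1: advance 8 -> fork_pos = 0 + 8 = 8.
Step 2: advance 7 -> fork_pos = 8 + 7 = 15.
Step 3: advance 5 -> fork_pos = 15 + 5 = 20.
Step 4: advance 9 -> fork_pos = 20 + 9 = 29.
Unwound prefix: template[0:29] = GAATAGCCGTAAGACGGGCTCTACTGTGG
Complement it base by base (A<->T, C<->G), keeping left-to-right order:
  [0:5] GAATA -> CTTAT
  [5:10] GCCGT -> CGGCA
  [10:15] AAGAC -> TTCTG
  [15:20] GGGCT -> CCCGA
  [20:25] CTACT -> GATGA
  [25:29] GTGG -> CACC
Concatenate: CTTATCGGCATTCTGCCCGAGATGACACC (length 29; written aligned with the template, i.e. 3'->5').

Answer: CTTATCGGCATTCTGCCCGAGATGACACC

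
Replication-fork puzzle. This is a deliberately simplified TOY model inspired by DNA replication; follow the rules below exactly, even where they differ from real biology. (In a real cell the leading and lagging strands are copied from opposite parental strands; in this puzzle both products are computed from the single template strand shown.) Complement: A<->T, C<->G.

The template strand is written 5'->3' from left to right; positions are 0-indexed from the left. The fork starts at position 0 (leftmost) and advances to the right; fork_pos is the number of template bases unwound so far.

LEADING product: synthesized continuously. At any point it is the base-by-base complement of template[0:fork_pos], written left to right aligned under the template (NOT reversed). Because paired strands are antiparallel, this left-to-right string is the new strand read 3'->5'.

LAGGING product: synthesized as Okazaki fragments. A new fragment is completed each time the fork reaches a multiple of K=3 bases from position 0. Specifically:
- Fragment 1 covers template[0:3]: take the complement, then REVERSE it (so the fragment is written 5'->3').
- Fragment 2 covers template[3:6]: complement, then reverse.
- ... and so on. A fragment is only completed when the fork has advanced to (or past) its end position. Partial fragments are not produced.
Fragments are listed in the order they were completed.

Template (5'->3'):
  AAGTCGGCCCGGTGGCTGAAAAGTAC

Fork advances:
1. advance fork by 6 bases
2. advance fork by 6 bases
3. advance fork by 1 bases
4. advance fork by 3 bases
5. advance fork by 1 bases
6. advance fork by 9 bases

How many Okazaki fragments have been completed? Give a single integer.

Answer: 8

Derivation:
Step 1: advance 6 -> fork_pos = 0 + 6 = 6. Reached multiple(s) of 3: 3, 6 -> fragments 1-2 completed (2 total).
Step 2: advance 6 -> fork_pos = 6 + 6 = 12. Reached multiple(s) of 3: 9, 12 -> fragments 3-4 completed (4 total).
Step 3: advance 1 -> fork_pos = 12 + 1 = 13. Next multiple of 3 is 15 (not reached); still 4 fragment(s).
Step 4: advance 3 -> fork_pos = 13 + 3 = 16. Reached multiple(s) of 3: 15 -> fragment 5 completed (5 total).
Step 5: advance 1 -> fork_pos = 16 + 1 = 17. Next multiple of 3 is 18 (not reached); still 5 fragment(s).
Step 6: advance 9 -> fork_pos = 17 + 9 = 26. Reached multiple(s) of 3: 18, 21, 24 -> fragments 6-8 completed (8 total).
Check: final fork_pos = 26; the multiples of 3 that are <= 26 are 3..24 -> 26 // 3 = 8 completed fragment(s).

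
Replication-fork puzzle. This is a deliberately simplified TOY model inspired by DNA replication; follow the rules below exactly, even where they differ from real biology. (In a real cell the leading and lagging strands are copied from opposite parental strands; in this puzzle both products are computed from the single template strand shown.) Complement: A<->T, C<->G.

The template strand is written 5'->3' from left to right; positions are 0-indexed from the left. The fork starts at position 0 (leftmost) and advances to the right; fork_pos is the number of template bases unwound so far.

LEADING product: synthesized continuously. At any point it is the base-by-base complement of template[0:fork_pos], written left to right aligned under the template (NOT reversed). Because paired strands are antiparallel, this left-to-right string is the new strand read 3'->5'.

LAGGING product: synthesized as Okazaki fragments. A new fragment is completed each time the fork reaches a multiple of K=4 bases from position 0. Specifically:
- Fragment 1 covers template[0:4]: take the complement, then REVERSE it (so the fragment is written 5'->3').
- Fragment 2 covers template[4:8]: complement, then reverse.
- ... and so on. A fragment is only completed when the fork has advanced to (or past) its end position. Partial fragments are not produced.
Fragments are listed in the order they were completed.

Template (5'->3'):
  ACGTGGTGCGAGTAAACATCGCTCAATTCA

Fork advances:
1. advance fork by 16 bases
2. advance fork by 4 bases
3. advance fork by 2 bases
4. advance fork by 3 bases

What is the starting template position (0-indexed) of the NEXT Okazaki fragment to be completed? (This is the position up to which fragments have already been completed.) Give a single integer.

Answer: 24

Derivation:
Step 1: advance 16 -> fork_pos = 0 + 16 = 16. Reached multiple(s) of 4: 4, 8, 12, 16 -> fragments 1-4 completed (4 total).
Step 2: advance 4 -> fork_pos = 16 + 4 = 20. Reached multiple(s) of 4: 20 -> fragment 5 completed (5 total).
Step 3: advance 2 -> fork_pos = 20 + 2 = 22. Next multiple of 4 is 24 (not reached); still 5 fragment(s).
Step 4: advance 3 -> fork_pos = 22 + 3 = 25. Reached multiple(s) of 4: 24 -> fragment 6 completed (6 total).
6 fragment(s) completed, covering template[0:24] (6 x 4 = 24). The next fragment, fragment 7, covers template[24:28], so it starts at position 24.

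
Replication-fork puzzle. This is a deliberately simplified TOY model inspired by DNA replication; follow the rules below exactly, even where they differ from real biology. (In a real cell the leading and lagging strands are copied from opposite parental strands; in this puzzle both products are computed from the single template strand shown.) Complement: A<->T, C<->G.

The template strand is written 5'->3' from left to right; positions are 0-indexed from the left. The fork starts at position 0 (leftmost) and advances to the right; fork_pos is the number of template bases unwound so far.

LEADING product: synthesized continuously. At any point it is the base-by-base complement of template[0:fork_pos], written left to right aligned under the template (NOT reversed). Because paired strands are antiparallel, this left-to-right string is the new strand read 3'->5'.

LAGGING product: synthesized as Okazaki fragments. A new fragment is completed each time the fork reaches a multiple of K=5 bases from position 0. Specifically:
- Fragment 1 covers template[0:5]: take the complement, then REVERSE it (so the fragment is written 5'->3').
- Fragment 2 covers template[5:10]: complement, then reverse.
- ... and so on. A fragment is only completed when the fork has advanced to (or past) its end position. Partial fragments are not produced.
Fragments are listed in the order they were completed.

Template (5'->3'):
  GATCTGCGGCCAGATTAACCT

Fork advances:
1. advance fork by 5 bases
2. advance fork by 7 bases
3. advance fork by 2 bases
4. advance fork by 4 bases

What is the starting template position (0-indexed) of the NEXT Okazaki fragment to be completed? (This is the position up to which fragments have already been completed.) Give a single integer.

Answer: 15

Derivation:
Step 1: advance 5 -> fork_pos = 0 + 5 = 5. Reached multiple(s) of 5: 5 -> fragment 1 completed (1 total).
Step 2: advance 7 -> fork_pos = 5 + 7 = 12. Reached multiple(s) of 5: 10 -> fragment 2 completed (2 total).
Step 3: advance 2 -> fork_pos = 12 + 2 = 14. Next multiple of 5 is 15 (not reached); still 2 fragment(s).
Step 4: advance 4 -> fork_pos = 14 + 4 = 18. Reached multiple(s) of 5: 15 -> fragment 3 completed (3 total).
3 fragment(s) completed, covering template[0:15] (3 x 5 = 15). The next fragment, fragment 4, covers template[15:20], so it starts at position 15.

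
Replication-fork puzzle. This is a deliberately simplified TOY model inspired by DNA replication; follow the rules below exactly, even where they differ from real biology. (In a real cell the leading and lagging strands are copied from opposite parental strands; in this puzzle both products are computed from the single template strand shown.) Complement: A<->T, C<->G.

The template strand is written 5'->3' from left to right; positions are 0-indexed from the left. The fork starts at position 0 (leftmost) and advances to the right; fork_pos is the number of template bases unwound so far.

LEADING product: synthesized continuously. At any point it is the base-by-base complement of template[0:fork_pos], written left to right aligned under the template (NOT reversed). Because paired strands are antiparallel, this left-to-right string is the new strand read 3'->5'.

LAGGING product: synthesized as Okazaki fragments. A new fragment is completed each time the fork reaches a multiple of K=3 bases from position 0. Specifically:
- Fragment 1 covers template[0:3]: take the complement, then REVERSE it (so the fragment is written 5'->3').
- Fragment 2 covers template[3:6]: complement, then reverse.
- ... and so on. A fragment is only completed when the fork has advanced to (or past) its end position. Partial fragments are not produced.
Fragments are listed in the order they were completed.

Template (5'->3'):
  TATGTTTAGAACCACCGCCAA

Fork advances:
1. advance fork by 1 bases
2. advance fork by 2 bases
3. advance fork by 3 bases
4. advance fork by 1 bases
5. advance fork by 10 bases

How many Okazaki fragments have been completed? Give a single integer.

Answer: 5

Derivation:
Step 1: advance 1 -> fork_pos = 0 + 1 = 1. Next multiple of 3 is 3 (not reached); still 0 fragment(s).
Step 2: advance 2 -> fork_pos = 1 + 2 = 3. Reached multiple(s) of 3: 3 -> fragment 1 completed (1 total).
Step 3: advance 3 -> fork_pos = 3 + 3 = 6. Reached multiple(s) of 3: 6 -> fragment 2 completed (2 total).
Step 4: advance 1 -> fork_pos = 6 + 1 = 7. Next multiple of 3 is 9 (not reached); still 2 fragment(s).
Step 5: advance 10 -> fork_pos = 7 + 10 = 17. Reached multiple(s) of 3: 9, 12, 15 -> fragments 3-5 completed (5 total).
Check: final fork_pos = 17; the multiples of 3 that are <= 17 are 3..15 -> 17 // 3 = 5 completed fragment(s).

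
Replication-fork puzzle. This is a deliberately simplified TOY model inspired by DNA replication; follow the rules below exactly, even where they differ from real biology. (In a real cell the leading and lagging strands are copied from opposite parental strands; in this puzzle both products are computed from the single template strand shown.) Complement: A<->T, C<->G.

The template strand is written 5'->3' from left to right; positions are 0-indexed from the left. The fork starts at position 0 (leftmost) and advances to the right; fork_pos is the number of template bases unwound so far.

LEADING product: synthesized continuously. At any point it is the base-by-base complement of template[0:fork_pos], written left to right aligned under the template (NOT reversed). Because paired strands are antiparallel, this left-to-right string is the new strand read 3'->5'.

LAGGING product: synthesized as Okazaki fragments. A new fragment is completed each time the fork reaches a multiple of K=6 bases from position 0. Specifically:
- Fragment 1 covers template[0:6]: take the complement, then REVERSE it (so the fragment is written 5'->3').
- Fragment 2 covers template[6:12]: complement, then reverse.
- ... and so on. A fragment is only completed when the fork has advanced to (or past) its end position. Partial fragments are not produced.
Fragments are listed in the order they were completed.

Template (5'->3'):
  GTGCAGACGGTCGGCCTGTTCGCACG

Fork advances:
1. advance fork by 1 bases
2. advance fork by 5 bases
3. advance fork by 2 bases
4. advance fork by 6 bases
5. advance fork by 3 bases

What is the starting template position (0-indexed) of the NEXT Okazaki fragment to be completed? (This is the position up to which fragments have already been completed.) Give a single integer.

Answer: 12

Derivation:
Step 1: advance 1 -> fork_pos = 0 + 1 = 1. Next multiple of 6 is 6 (not reached); still 0 fragment(s).
Step 2: advance 5 -> fork_pos = 1 + 5 = 6. Reached multiple(s) of 6: 6 -> fragment 1 completed (1 total).
Step 3: advance 2 -> fork_pos = 6 + 2 = 8. Next multiple of 6 is 12 (not reached); still 1 fragment(s).
Step 4: advance 6 -> fork_pos = 8 + 6 = 14. Reached multiple(s) of 6: 12 -> fragment 2 completed (2 total).
Step 5: advance 3 -> fork_pos = 14 + 3 = 17. Next multiple of 6 is 18 (not reached); still 2 fragment(s).
2 fragment(s) completed, covering template[0:12] (2 x 6 = 12). The next fragment, fragment 3, covers template[12:18], so it starts at position 12.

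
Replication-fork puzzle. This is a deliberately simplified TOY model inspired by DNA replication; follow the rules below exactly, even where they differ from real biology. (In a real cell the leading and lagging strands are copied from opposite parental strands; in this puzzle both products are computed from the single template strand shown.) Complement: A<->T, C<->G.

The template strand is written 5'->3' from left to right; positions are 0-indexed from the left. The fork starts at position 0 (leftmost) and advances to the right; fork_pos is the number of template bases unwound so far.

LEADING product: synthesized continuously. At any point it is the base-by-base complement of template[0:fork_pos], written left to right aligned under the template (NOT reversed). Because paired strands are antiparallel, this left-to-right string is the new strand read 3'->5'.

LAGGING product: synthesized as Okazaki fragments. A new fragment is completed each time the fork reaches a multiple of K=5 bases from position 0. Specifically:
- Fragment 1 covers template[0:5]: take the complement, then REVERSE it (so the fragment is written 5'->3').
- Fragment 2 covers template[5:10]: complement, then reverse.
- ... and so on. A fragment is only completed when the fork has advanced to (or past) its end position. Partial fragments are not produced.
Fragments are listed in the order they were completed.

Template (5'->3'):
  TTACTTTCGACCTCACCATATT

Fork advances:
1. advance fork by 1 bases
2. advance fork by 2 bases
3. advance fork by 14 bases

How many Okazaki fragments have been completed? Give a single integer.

Step 1: advance 1 -> fork_pos = 0 + 1 = 1. Next multiple of 5 is 5 (not reached); still 0 fragment(s).
Step 2: advance 2 -> fork_pos = 1 + 2 = 3. Next multiple of 5 is 5 (not reached); still 0 fragment(s).
Step 3: advance 14 -> fork_pos = 3 + 14 = 17. Reached multiple(s) of 5: 5, 10, 15 -> fragments 1-3 completed (3 total).
Check: final fork_pos = 17; the multiples of 5 that are <= 17 are 5..15 -> 17 // 5 = 3 completed fragment(s).

Answer: 3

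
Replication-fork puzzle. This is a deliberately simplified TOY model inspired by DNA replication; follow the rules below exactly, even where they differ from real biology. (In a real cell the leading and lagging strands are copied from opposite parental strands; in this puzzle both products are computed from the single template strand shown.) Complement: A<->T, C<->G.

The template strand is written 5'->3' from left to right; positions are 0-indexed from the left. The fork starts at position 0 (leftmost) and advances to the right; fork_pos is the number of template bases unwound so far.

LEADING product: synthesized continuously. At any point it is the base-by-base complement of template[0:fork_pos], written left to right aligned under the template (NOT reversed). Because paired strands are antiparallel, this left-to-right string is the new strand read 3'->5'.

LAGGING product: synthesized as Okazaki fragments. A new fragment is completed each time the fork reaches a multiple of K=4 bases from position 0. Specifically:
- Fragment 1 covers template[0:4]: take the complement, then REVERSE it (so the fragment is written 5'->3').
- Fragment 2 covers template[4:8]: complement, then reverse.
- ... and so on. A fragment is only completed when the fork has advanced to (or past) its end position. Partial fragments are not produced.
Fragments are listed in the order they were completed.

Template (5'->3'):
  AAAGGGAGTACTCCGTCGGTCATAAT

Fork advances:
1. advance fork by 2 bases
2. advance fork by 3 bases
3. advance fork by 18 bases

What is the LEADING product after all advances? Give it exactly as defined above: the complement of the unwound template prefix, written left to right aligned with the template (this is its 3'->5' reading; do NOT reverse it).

Step 1: advance 2 -> fork_pos = 0 + 2 = 2.
Step 2: advance 3 -> fork_pos = 2 + 3 = 5.
Step 3: advance 18 -> fork_pos = 5 + 18 = 23.
Unwound prefix: template[0:23] = AAAGGGAGTACTCCGTCGGTCAT
Complement it base by base (A<->T, C<->G), keeping left-to-right order:
  [0:5] AAAGG -> TTTCC
  [5:10] GAGTA -> CTCAT
  [10:15] CTCCG -> GAGGC
  [15:20] TCGGT -> AGCCA
  [20:23] CAT -> GTA
Concatenate: TTTCCCTCATGAGGCAGCCAGTA (length 23; written aligned with the template, i.e. 3'->5').

Answer: TTTCCCTCATGAGGCAGCCAGTA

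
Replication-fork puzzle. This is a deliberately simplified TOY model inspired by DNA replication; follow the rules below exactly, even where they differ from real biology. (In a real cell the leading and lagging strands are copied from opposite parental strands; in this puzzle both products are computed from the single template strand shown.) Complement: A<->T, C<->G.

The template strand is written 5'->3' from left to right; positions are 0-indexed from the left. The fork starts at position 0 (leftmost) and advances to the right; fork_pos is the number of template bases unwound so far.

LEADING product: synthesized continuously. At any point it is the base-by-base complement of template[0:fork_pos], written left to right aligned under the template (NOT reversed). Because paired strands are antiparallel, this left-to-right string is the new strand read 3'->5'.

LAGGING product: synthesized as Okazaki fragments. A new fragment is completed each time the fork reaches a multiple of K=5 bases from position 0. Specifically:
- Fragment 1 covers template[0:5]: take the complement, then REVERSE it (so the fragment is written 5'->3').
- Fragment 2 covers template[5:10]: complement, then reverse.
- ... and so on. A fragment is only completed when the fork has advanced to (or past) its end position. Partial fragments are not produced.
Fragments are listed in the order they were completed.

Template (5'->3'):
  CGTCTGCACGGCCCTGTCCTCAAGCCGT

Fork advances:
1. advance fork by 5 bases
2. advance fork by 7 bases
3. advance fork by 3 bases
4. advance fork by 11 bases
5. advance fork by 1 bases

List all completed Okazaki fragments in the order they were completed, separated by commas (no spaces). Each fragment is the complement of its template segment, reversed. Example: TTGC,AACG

Answer: AGACG,CGTGC,AGGGC,AGGAC,GCTTG

Derivation:
Step 1: advance 5 -> fork_pos = 0 + 5 = 5. Reached multiple(s) of 5: 5 -> fragment 1 completed (1 total).
Step 2: advance 7 -> fork_pos = 5 + 7 = 12. Reached multiple(s) of 5: 10 -> fragment 2 completed (2 total).
Step 3: advance 3 -> fork_pos = 12 + 3 = 15. Reached multiple(s) of 5: 15 -> fragment 3 completed (3 total).
Step 4: advance 11 -> fork_pos = 15 + 11 = 26. Reached multiple(s) of 5: 20, 25 -> fragments 4-5 completed (5 total).
Step 5: advance 1 -> fork_pos = 26 + 1 = 27. Next multiple of 5 is 30 (not reached); still 5 fragment(s).
Final fork_pos = 27, so 5 fragment(s) are complete. Build each: template segment -> complement -> reverse.
Fragment 1: template[0:5] = CGTCT -> complement GCAGA -> reversed AGACG
Fragment 2: template[5:10] = GCACG -> complement CGTGC -> reversed CGTGC
Fragment 3: template[10:15] = GCCCT -> complement CGGGA -> reversed AGGGC
Fragment 4: template[15:20] = GTCCT -> complement CAGGA -> reversed AGGAC
Fragment 5: template[20:25] = CAAGC -> complement GTTCG -> reversed GCTTG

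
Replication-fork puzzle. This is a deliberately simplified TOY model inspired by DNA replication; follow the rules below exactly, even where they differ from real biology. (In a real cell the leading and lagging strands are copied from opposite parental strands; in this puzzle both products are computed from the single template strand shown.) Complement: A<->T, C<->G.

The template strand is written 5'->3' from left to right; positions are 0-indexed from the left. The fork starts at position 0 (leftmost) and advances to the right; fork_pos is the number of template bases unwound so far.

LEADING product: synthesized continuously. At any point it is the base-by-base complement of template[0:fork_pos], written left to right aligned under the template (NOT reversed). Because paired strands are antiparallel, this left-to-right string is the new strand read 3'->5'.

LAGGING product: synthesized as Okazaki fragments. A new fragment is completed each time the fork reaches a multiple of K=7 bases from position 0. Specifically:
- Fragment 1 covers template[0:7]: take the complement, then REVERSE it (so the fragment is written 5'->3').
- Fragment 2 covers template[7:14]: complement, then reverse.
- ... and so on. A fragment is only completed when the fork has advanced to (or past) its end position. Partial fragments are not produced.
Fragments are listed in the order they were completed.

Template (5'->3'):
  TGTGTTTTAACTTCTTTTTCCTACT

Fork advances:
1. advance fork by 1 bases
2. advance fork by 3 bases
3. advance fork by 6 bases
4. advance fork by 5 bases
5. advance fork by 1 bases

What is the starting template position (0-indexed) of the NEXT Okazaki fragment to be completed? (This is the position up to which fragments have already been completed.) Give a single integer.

Answer: 14

Derivation:
Step 1: advance 1 -> fork_pos = 0 + 1 = 1. Next multiple of 7 is 7 (not reached); still 0 fragment(s).
Step 2: advance 3 -> fork_pos = 1 + 3 = 4. Next multiple of 7 is 7 (not reached); still 0 fragment(s).
Step 3: advance 6 -> fork_pos = 4 + 6 = 10. Reached multiple(s) of 7: 7 -> fragment 1 completed (1 total).
Step 4: advance 5 -> fork_pos = 10 + 5 = 15. Reached multiple(s) of 7: 14 -> fragment 2 completed (2 total).
Step 5: advance 1 -> fork_pos = 15 + 1 = 16. Next multiple of 7 is 21 (not reached); still 2 fragment(s).
2 fragment(s) completed, covering template[0:14] (2 x 7 = 14). The next fragment, fragment 3, covers template[14:21], so it starts at position 14.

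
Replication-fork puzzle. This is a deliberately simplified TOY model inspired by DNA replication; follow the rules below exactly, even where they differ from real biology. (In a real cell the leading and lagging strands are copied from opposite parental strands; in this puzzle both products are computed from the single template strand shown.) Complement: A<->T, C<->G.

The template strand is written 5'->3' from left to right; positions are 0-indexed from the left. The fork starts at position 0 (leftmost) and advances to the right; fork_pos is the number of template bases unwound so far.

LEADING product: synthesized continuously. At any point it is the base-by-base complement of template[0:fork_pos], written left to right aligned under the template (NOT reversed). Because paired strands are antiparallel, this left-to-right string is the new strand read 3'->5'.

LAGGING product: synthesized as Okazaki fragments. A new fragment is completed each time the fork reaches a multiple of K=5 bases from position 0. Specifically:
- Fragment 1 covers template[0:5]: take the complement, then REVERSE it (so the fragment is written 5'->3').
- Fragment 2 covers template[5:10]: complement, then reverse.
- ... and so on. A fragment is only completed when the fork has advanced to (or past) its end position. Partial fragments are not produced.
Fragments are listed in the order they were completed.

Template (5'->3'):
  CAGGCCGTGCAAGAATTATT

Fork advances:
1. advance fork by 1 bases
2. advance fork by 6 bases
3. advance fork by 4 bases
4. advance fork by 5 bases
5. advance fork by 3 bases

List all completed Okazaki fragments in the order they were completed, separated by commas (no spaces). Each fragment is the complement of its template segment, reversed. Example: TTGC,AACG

Step 1: advance 1 -> fork_pos = 0 + 1 = 1. Next multiple of 5 is 5 (not reached); still 0 fragment(s).
Step 2: advance 6 -> fork_pos = 1 + 6 = 7. Reached multiple(s) of 5: 5 -> fragment 1 completed (1 total).
Step 3: advance 4 -> fork_pos = 7 + 4 = 11. Reached multiple(s) of 5: 10 -> fragment 2 completed (2 total).
Step 4: advance 5 -> fork_pos = 11 + 5 = 16. Reached multiple(s) of 5: 15 -> fragment 3 completed (3 total).
Step 5: advance 3 -> fork_pos = 16 + 3 = 19. Next multiple of 5 is 20 (not reached); still 3 fragment(s).
Final fork_pos = 19, so 3 fragment(s) are complete. Build each: template segment -> complement -> reverse.
Fragment 1: template[0:5] = CAGGC -> complement GTCCG -> reversed GCCTG
Fragment 2: template[5:10] = CGTGC -> complement GCACG -> reversed GCACG
Fragment 3: template[10:15] = AAGAA -> complement TTCTT -> reversed TTCTT

Answer: GCCTG,GCACG,TTCTT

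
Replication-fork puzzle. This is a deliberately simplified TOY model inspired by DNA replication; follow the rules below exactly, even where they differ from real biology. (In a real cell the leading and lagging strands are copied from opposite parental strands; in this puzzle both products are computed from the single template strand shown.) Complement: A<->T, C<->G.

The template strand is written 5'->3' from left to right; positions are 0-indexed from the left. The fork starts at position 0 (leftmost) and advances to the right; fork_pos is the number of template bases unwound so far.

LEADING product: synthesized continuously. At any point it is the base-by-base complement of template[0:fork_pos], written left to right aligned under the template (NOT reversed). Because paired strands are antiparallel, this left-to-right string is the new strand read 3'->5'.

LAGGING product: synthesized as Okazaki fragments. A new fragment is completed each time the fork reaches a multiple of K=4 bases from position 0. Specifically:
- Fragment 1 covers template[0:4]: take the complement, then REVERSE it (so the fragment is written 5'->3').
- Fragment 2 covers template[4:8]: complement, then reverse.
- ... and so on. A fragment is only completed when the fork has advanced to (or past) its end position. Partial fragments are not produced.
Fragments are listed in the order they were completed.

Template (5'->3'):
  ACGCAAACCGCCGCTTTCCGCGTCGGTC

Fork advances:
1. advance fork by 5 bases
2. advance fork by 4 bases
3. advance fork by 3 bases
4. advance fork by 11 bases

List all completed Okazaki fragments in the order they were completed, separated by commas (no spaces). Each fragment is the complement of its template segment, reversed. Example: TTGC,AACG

Step 1: advance 5 -> fork_pos = 0 + 5 = 5. Reached multiple(s) of 4: 4 -> fragment 1 completed (1 total).
Step 2: advance 4 -> fork_pos = 5 + 4 = 9. Reached multiple(s) of 4: 8 -> fragment 2 completed (2 total).
Step 3: advance 3 -> fork_pos = 9 + 3 = 12. Reached multiple(s) of 4: 12 -> fragment 3 completed (3 total).
Step 4: advance 11 -> fork_pos = 12 + 11 = 23. Reached multiple(s) of 4: 16, 20 -> fragments 4-5 completed (5 total).
Final fork_pos = 23, so 5 fragment(s) are complete. Build each: template segment -> complement -> reverse.
Fragment 1: template[0:4] = ACGC -> complement TGCG -> reversed GCGT
Fragment 2: template[4:8] = AAAC -> complement TTTG -> reversed GTTT
Fragment 3: template[8:12] = CGCC -> complement GCGG -> reversed GGCG
Fragment 4: template[12:16] = GCTT -> complement CGAA -> reversed AAGC
Fragment 5: template[16:20] = TCCG -> complement AGGC -> reversed CGGA

Answer: GCGT,GTTT,GGCG,AAGC,CGGA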